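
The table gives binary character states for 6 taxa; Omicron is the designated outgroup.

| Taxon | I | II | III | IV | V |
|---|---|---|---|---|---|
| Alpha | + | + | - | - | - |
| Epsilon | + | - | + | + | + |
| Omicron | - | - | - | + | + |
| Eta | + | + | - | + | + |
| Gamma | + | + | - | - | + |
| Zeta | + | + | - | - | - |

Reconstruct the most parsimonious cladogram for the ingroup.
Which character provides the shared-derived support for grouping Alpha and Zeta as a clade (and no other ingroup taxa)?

Character polarity is set by the outgroup: the derived state is whichever differs from the outgroup's state, so for IV, V the derived state is '-', and for the remaining characters it is '+'.
All ingroup taxa share the derived state '+' for I; it defines the ingroup but does not resolve relationships within it.
II (derived state '+') is shared by Alpha, Eta, Gamma, and Zeta — a synapomorphy uniting that clade.
III (derived state '+') is unique to Epsilon (autapomorphy; uninformative for grouping).
IV (derived state '-') is shared by Alpha, Gamma, and Zeta — a synapomorphy uniting that clade.
Only Alpha and Zeta show the derived state '-' for V, supporting them as a clade.
Most parsimonious ingroup topology: ((((Alpha,Zeta),Gamma),Eta),Epsilon).
The clade {Alpha, Zeta} is supported by V: its derived state '-' occurs in exactly those taxa and in no other taxon (including the outgroup).

V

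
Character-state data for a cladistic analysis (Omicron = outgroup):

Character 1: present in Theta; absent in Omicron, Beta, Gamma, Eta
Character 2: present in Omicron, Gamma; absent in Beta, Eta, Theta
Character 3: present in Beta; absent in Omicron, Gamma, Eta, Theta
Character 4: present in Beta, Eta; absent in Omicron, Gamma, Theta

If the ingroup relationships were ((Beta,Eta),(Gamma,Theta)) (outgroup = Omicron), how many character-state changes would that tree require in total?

Map each character onto ((Beta,Eta),(Gamma,Theta)) (rooted by Omicron) and count the minimum state changes it requires (Fitch parsimony):
Character 1: 1; Character 2: 2; Character 3: 1; Character 4: 1.
Total tree length = 5.

5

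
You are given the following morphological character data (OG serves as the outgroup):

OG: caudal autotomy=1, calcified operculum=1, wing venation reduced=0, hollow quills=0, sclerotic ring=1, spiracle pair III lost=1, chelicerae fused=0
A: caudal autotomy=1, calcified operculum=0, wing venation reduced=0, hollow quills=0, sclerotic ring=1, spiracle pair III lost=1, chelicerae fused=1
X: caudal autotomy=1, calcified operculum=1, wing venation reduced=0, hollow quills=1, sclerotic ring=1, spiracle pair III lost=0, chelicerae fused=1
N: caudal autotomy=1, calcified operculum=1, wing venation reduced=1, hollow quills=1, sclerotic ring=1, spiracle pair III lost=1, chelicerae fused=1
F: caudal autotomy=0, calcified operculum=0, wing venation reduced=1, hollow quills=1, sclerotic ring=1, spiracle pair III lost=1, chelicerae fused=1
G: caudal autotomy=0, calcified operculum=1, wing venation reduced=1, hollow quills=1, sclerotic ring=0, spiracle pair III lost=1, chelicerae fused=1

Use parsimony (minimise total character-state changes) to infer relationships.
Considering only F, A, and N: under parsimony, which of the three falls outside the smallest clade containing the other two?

A

Character polarity is set by the outgroup: the derived state is whichever differs from the outgroup's state, so for caudal autotomy, calcified operculum, sclerotic ring, spiracle pair III lost the derived state is '0', and for the remaining characters it is '1'.
caudal autotomy: derived state '0' in F and G only — synapomorphy for {F, G}.
calcified operculum (state '0') occurs in A and F but conflicts with the nesting implied by the other characters — most parsimoniously interpreted as homoplasy.
wing venation reduced: derived state '1' in F, G, and N only — synapomorphy for {F, G, N}.
hollow quills (derived state '1') is shared by F, G, N, and X — a synapomorphy uniting that clade.
sclerotic ring (derived state '0') is unique to G (autapomorphy; uninformative for grouping).
spiracle pair III lost (derived state '0') is unique to X (autapomorphy; uninformative for grouping).
All ingroup taxa share the derived state '1' for chelicerae fused; it defines the ingroup but does not resolve relationships within it.
Most parsimonious ingroup topology: (A,(X,(N,(F,G)))).
N and F share a more recent common ancestor with each other than either does with A, so A is the least closely related of the three.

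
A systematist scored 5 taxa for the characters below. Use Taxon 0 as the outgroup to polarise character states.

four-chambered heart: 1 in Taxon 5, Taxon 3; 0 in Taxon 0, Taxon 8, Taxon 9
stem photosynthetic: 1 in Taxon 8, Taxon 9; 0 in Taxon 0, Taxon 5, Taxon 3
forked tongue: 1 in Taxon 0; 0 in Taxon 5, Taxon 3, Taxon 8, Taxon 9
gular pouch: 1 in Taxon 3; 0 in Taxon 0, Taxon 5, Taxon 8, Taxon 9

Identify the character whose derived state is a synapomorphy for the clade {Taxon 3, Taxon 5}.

Character polarity is set by the outgroup: the derived state is whichever differs from the outgroup's state, so for forked tongue the derived state is '0', and for the remaining characters it is '1'.
Only Taxon 3 and Taxon 5 show the derived state '1' for four-chambered heart, supporting them as a clade.
stem photosynthetic: derived state '1' in Taxon 8 and Taxon 9 only — synapomorphy for {Taxon 8, Taxon 9}.
forked tongue (derived state '0') is shared by all ingroup taxa — unites the whole ingroup.
gular pouch (derived state '1') is unique to Taxon 3 (autapomorphy; uninformative for grouping).
Most parsimonious ingroup topology: ((Taxon 5,Taxon 3),(Taxon 8,Taxon 9)).
The clade {Taxon 3, Taxon 5} is supported by four-chambered heart: its derived state '1' occurs in exactly those taxa and in no other taxon (including the outgroup).

four-chambered heart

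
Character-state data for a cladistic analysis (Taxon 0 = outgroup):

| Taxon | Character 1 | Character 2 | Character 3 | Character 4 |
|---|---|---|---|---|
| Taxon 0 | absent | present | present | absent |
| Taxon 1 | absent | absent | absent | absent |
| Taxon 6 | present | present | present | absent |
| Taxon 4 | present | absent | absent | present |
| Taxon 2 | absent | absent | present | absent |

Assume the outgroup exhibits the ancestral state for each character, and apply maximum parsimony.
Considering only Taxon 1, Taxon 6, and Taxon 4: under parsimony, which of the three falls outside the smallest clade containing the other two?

Taxon 6

Character polarity is set by the outgroup: the derived state is whichever differs from the outgroup's state, so for Character 2, Character 3 the derived state is 'absent', and for the remaining characters it is 'present'.
Character 1 groups Taxon 4 and Taxon 6, which is incompatible with the clades supported by the remaining characters; treating it as convergent (homoplasy) costs fewer steps than any alternative tree.
Only Taxon 1, Taxon 2, and Taxon 4 show the derived state 'absent' for Character 2, supporting them as a clade.
Character 3: derived state 'absent' in Taxon 1 and Taxon 4 only — synapomorphy for {Taxon 1, Taxon 4}.
Character 4: derived state 'present' in Taxon 4 only — an autapomorphy, so it tells us nothing about relationships among taxa.
Most parsimonious ingroup topology: (((Taxon 1,Taxon 4),Taxon 2),Taxon 6).
Taxon 4 and Taxon 1 share a more recent common ancestor with each other than either does with Taxon 6, so Taxon 6 is the least closely related of the three.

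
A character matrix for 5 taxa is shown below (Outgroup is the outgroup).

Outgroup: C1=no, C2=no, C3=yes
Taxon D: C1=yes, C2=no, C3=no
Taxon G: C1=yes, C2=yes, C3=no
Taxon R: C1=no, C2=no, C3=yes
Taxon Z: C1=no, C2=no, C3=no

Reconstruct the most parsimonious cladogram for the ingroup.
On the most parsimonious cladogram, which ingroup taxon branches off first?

Character polarity is set by the outgroup: the derived state is whichever differs from the outgroup's state, so for C3 the derived state is 'no', and for the remaining characters it is 'yes'.
Only Taxon D and Taxon G show the derived state 'yes' for C1, supporting them as a clade.
C2: derived state 'yes' in Taxon G only — an autapomorphy, so it tells us nothing about relationships among taxa.
C3: derived state 'no' in Taxon D, Taxon G, and Taxon Z only — synapomorphy for {Taxon D, Taxon G, Taxon Z}.
Most parsimonious ingroup topology: (((Taxon D,Taxon G),Taxon Z),Taxon R).
Taxon R is sister to the clade containing all other ingroup taxa, so it is the earliest-diverging (most basal) ingroup lineage.

Taxon R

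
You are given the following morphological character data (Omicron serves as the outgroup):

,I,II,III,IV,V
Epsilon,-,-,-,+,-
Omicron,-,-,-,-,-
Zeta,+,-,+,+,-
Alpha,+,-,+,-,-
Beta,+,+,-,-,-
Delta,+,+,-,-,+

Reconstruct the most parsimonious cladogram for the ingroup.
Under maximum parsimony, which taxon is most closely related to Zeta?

The outgroup has state '-' for every character, so '+' is the derived state throughout.
I (derived state '+') is shared by Alpha, Beta, Delta, and Zeta — a synapomorphy uniting that clade.
Only Beta and Delta show the derived state '+' for II, supporting them as a clade.
III: derived state '+' in Alpha and Zeta only — synapomorphy for {Alpha, Zeta}.
IV groups Epsilon and Zeta, which is incompatible with the clades supported by the remaining characters; treating it as convergent (homoplasy) costs fewer steps than any alternative tree.
V: derived state '+' in Delta only — an autapomorphy, so it tells us nothing about relationships among taxa.
Most parsimonious ingroup topology: (((Alpha,Zeta),(Beta,Delta)),Epsilon).
Zeta and Alpha form a cherry on this tree, so they are sister taxa.

Alpha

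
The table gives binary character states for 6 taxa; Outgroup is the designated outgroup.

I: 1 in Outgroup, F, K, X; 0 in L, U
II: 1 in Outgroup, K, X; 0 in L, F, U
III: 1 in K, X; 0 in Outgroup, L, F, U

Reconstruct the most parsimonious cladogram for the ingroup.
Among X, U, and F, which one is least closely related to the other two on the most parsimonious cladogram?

X

Character polarity is set by the outgroup: the derived state is whichever differs from the outgroup's state, so for I, II the derived state is '0', and for the remaining characters it is '1'.
I (derived state '0') is shared by L and U — a synapomorphy uniting that clade.
II: derived state '0' in F, L, and U only — synapomorphy for {F, L, U}.
III (derived state '1') is shared by K and X — a synapomorphy uniting that clade.
Most parsimonious ingroup topology: (((L,U),F),(X,K)).
U and F share a more recent common ancestor with each other than either does with X, so X is the least closely related of the three.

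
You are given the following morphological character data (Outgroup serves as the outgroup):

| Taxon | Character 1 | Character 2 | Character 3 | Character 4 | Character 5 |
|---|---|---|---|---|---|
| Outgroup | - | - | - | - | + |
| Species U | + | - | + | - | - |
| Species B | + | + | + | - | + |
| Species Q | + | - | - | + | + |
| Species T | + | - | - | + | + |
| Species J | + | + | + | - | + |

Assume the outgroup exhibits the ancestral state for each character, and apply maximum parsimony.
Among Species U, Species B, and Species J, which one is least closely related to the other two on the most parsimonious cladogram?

Character polarity is set by the outgroup: the derived state is whichever differs from the outgroup's state, so for Character 5 the derived state is '-', and for the remaining characters it is '+'.
Character 1 (derived state '+') is shared by all ingroup taxa — unites the whole ingroup.
Only Species B and Species J show the derived state '+' for Character 2, supporting them as a clade.
Character 3 (derived state '+') is shared by Species B, Species J, and Species U — a synapomorphy uniting that clade.
Character 4 (derived state '+') is shared by Species Q and Species T — a synapomorphy uniting that clade.
Character 5: derived state '-' in Species U only — an autapomorphy, so it tells us nothing about relationships among taxa.
Most parsimonious ingroup topology: ((Species U,(Species B,Species J)),(Species Q,Species T)).
Species J and Species B share a more recent common ancestor with each other than either does with Species U, so Species U is the least closely related of the three.

Species U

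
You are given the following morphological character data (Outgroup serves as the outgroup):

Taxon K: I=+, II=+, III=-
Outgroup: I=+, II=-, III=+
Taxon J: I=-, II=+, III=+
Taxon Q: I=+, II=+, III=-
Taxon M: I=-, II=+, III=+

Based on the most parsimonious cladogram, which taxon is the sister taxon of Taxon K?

Character polarity is set by the outgroup: the derived state is whichever differs from the outgroup's state, so for I, III the derived state is '-', and for the remaining characters it is '+'.
I: derived state '-' in Taxon J and Taxon M only — synapomorphy for {Taxon J, Taxon M}.
II (derived state '+') is shared by all ingroup taxa — unites the whole ingroup.
Only Taxon K and Taxon Q show the derived state '-' for III, supporting them as a clade.
Most parsimonious ingroup topology: ((Taxon J,Taxon M),(Taxon Q,Taxon K)).
Taxon K and Taxon Q form a cherry on this tree, so they are sister taxa.

Taxon Q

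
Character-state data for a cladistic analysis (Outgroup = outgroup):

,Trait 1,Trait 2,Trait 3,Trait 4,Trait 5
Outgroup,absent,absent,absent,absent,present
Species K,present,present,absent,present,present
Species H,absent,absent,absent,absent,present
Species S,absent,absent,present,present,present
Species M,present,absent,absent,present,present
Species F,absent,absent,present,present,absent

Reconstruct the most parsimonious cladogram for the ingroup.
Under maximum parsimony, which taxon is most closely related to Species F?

Species S

Character polarity is set by the outgroup: the derived state is whichever differs from the outgroup's state, so for Trait 5 the derived state is 'absent', and for the remaining characters it is 'present'.
Only Species K and Species M show the derived state 'present' for Trait 1, supporting them as a clade.
Trait 2 (derived state 'present') is unique to Species K (autapomorphy; uninformative for grouping).
Only Species F and Species S show the derived state 'present' for Trait 3, supporting them as a clade.
Trait 4: derived state 'present' in Species F, Species K, Species M, and Species S only — synapomorphy for {Species F, Species K, Species M, Species S}.
Trait 5 (derived state 'absent') is unique to Species F (autapomorphy; uninformative for grouping).
Most parsimonious ingroup topology: (((Species K,Species M),(Species S,Species F)),Species H).
Species F and Species S form a cherry on this tree, so they are sister taxa.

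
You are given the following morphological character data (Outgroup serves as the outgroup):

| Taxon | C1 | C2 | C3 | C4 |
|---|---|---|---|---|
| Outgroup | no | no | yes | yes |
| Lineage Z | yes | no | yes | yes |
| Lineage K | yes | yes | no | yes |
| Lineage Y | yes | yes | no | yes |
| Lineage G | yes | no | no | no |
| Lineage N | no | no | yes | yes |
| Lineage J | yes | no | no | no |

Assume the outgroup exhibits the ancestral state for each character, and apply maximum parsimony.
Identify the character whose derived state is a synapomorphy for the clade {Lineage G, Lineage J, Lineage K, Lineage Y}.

Character polarity is set by the outgroup: the derived state is whichever differs from the outgroup's state, so for C3, C4 the derived state is 'no', and for the remaining characters it is 'yes'.
C1: derived state 'yes' in Lineage G, Lineage J, Lineage K, Lineage Y, and Lineage Z only — synapomorphy for {Lineage G, Lineage J, Lineage K, Lineage Y, Lineage Z}.
C2: derived state 'yes' in Lineage K and Lineage Y only — synapomorphy for {Lineage K, Lineage Y}.
Only Lineage G, Lineage J, Lineage K, and Lineage Y show the derived state 'no' for C3, supporting them as a clade.
C4 (derived state 'no') is shared by Lineage G and Lineage J — a synapomorphy uniting that clade.
Most parsimonious ingroup topology: ((Lineage Z,((Lineage K,Lineage Y),(Lineage G,Lineage J))),Lineage N).
The clade {Lineage G, Lineage J, Lineage K, Lineage Y} is supported by C3: its derived state 'no' occurs in exactly those taxa and in no other taxon (including the outgroup).

C3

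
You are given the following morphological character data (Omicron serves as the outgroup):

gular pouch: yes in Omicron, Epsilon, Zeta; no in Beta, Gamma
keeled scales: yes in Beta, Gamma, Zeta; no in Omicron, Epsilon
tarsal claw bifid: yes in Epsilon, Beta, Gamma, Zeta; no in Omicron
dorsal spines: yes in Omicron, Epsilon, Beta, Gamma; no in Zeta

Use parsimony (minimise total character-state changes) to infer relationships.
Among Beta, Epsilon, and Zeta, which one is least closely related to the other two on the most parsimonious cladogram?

Character polarity is set by the outgroup: the derived state is whichever differs from the outgroup's state, so for gular pouch, dorsal spines the derived state is 'no', and for the remaining characters it is 'yes'.
gular pouch (derived state 'no') is shared by Beta and Gamma — a synapomorphy uniting that clade.
Only Beta, Gamma, and Zeta show the derived state 'yes' for keeled scales, supporting them as a clade.
All ingroup taxa share the derived state 'yes' for tarsal claw bifid; it defines the ingroup but does not resolve relationships within it.
dorsal spines (derived state 'no') is unique to Zeta (autapomorphy; uninformative for grouping).
Most parsimonious ingroup topology: (Epsilon,((Beta,Gamma),Zeta)).
Beta and Zeta share a more recent common ancestor with each other than either does with Epsilon, so Epsilon is the least closely related of the three.

Epsilon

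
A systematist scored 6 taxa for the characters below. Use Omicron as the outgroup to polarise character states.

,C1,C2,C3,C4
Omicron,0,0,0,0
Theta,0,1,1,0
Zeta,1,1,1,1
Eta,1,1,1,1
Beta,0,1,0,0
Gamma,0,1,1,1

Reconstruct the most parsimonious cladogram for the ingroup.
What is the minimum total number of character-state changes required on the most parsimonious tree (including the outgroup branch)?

4

The outgroup has state '0' for every character, so '1' is the derived state throughout.
C1 (derived state '1') is shared by Eta and Zeta — a synapomorphy uniting that clade.
All ingroup taxa share the derived state '1' for C2; it defines the ingroup but does not resolve relationships within it.
C3: derived state '1' in Eta, Gamma, Theta, and Zeta only — synapomorphy for {Eta, Gamma, Theta, Zeta}.
C4: derived state '1' in Eta, Gamma, and Zeta only — synapomorphy for {Eta, Gamma, Zeta}.
Most parsimonious ingroup topology: ((Theta,((Zeta,Eta),Gamma)),Beta).
Changes per character on this tree: C1: 1; C2: 1; C3: 1; C4: 1.
Total = 4.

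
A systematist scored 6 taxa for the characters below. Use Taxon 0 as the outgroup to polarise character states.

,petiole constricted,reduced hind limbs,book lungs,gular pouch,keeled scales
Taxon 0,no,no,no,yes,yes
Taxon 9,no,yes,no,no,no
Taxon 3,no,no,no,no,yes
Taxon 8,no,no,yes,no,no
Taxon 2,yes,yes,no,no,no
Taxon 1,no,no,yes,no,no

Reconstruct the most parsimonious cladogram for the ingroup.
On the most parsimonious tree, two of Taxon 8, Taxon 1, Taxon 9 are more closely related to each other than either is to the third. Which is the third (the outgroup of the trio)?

Taxon 9

Character polarity is set by the outgroup: the derived state is whichever differs from the outgroup's state, so for gular pouch, keeled scales the derived state is 'no', and for the remaining characters it is 'yes'.
petiole constricted: derived state 'yes' in Taxon 2 only — an autapomorphy, so it tells us nothing about relationships among taxa.
Only Taxon 2 and Taxon 9 show the derived state 'yes' for reduced hind limbs, supporting them as a clade.
Only Taxon 1 and Taxon 8 show the derived state 'yes' for book lungs, supporting them as a clade.
All ingroup taxa share the derived state 'no' for gular pouch; it defines the ingroup but does not resolve relationships within it.
keeled scales (derived state 'no') is shared by Taxon 1, Taxon 2, Taxon 8, and Taxon 9 — a synapomorphy uniting that clade.
Most parsimonious ingroup topology: (((Taxon 9,Taxon 2),(Taxon 8,Taxon 1)),Taxon 3).
Taxon 1 and Taxon 8 share a more recent common ancestor with each other than either does with Taxon 9, so Taxon 9 is the least closely related of the three.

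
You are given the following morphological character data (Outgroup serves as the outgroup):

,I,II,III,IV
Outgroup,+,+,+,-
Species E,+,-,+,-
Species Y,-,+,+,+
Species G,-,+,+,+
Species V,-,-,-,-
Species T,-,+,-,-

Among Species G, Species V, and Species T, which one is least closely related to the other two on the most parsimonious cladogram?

Species G

Character polarity is set by the outgroup: the derived state is whichever differs from the outgroup's state, so for I, II, III the derived state is '-', and for the remaining characters it is '+'.
Only Species G, Species T, Species V, and Species Y show the derived state '-' for I, supporting them as a clade.
II (state '-') occurs in Species E and Species V but conflicts with the nesting implied by the other characters — most parsimoniously interpreted as homoplasy.
III: derived state '-' in Species T and Species V only — synapomorphy for {Species T, Species V}.
IV: derived state '+' in Species G and Species Y only — synapomorphy for {Species G, Species Y}.
Most parsimonious ingroup topology: (Species E,((Species Y,Species G),(Species V,Species T))).
Species V and Species T share a more recent common ancestor with each other than either does with Species G, so Species G is the least closely related of the three.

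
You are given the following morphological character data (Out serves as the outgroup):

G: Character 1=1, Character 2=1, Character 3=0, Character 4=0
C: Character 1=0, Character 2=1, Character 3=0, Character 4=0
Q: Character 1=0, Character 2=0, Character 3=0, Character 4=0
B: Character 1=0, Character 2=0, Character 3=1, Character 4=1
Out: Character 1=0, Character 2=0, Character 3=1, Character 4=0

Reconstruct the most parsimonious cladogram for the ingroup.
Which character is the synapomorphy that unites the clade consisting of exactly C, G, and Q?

Character 3

Character polarity is set by the outgroup: the derived state is whichever differs from the outgroup's state, so for Character 3 the derived state is '0', and for the remaining characters it is '1'.
Character 1: derived state '1' in G only — an autapomorphy, so it tells us nothing about relationships among taxa.
Character 2 (derived state '1') is shared by C and G — a synapomorphy uniting that clade.
Only C, G, and Q show the derived state '0' for Character 3, supporting them as a clade.
Character 4 (derived state '1') is unique to B (autapomorphy; uninformative for grouping).
Most parsimonious ingroup topology: (((G,C),Q),B).
The clade {C, G, Q} is supported by Character 3: its derived state '0' occurs in exactly those taxa and in no other taxon (including the outgroup).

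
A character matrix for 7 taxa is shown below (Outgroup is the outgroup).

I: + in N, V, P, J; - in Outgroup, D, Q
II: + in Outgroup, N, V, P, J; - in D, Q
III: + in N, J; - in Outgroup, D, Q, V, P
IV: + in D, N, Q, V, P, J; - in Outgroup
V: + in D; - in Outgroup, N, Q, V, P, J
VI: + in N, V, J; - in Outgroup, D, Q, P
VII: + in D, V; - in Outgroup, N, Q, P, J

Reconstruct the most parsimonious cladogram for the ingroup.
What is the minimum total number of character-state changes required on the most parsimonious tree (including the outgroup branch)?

8

Character polarity is set by the outgroup: the derived state is whichever differs from the outgroup's state, so for II the derived state is '-', and for the remaining characters it is '+'.
I (derived state '+') is shared by J, N, P, and V — a synapomorphy uniting that clade.
II (derived state '-') is shared by D and Q — a synapomorphy uniting that clade.
Only J and N show the derived state '+' for III, supporting them as a clade.
IV (derived state '+') is shared by all ingroup taxa — unites the whole ingroup.
V: derived state '+' in D only — an autapomorphy, so it tells us nothing about relationships among taxa.
VI: derived state '+' in J, N, and V only — synapomorphy for {J, N, V}.
VII (state '+') occurs in D and V but conflicts with the nesting implied by the other characters — most parsimoniously interpreted as homoplasy.
Most parsimonious ingroup topology: ((D,Q),(((N,J),V),P)).
Changes per character on this tree: I: 1; II: 1; III: 1; IV: 1; V: 1; VI: 1; VII: 2.
Total = 8.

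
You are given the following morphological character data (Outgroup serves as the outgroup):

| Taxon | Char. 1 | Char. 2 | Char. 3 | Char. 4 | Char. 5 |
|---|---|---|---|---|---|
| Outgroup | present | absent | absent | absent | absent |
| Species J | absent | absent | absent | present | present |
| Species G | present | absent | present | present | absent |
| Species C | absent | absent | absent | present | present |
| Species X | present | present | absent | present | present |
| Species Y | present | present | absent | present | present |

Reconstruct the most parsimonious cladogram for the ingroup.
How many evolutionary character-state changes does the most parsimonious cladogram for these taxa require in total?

5

Character polarity is set by the outgroup: the derived state is whichever differs from the outgroup's state, so for Char. 1 the derived state is 'absent', and for the remaining characters it is 'present'.
Char. 1 (derived state 'absent') is shared by Species C and Species J — a synapomorphy uniting that clade.
Only Species X and Species Y show the derived state 'present' for Char. 2, supporting them as a clade.
Char. 3: derived state 'present' in Species G only — an autapomorphy, so it tells us nothing about relationships among taxa.
Char. 4 (derived state 'present') is shared by all ingroup taxa — unites the whole ingroup.
Char. 5 (derived state 'present') is shared by Species C, Species J, Species X, and Species Y — a synapomorphy uniting that clade.
Most parsimonious ingroup topology: (((Species J,Species C),(Species X,Species Y)),Species G).
Changes per character on this tree: Char. 1: 1; Char. 2: 1; Char. 3: 1; Char. 4: 1; Char. 5: 1.
Total = 5.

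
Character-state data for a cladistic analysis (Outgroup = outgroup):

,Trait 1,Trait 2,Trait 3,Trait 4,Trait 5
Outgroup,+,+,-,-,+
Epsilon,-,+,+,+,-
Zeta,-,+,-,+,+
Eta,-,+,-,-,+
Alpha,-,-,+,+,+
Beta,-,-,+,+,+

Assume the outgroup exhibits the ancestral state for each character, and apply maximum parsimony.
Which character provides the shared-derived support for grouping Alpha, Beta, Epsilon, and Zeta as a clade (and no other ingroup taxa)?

Character polarity is set by the outgroup: the derived state is whichever differs from the outgroup's state, so for Trait 1, Trait 2, Trait 5 the derived state is '-', and for the remaining characters it is '+'.
Trait 1 (derived state '-') is shared by all ingroup taxa — unites the whole ingroup.
Only Alpha and Beta show the derived state '-' for Trait 2, supporting them as a clade.
Trait 3: derived state '+' in Alpha, Beta, and Epsilon only — synapomorphy for {Alpha, Beta, Epsilon}.
Trait 4: derived state '+' in Alpha, Beta, Epsilon, and Zeta only — synapomorphy for {Alpha, Beta, Epsilon, Zeta}.
Trait 5: derived state '-' in Epsilon only — an autapomorphy, so it tells us nothing about relationships among taxa.
Most parsimonious ingroup topology: (((Epsilon,(Alpha,Beta)),Zeta),Eta).
The clade {Alpha, Beta, Epsilon, Zeta} is supported by Trait 4: its derived state '+' occurs in exactly those taxa and in no other taxon (including the outgroup).

Trait 4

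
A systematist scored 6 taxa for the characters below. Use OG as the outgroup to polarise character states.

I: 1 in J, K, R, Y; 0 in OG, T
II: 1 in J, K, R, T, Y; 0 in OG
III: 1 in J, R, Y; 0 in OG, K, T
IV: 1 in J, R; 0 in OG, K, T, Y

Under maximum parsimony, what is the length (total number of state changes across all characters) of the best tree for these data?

The outgroup has state '0' for every character, so '1' is the derived state throughout.
Only J, K, R, and Y show the derived state '1' for I, supporting them as a clade.
II (derived state '1') is shared by all ingroup taxa — unites the whole ingroup.
III (derived state '1') is shared by J, R, and Y — a synapomorphy uniting that clade.
IV (derived state '1') is shared by J and R — a synapomorphy uniting that clade.
Most parsimonious ingroup topology: ((((J,R),Y),K),T).
Changes per character on this tree: I: 1; II: 1; III: 1; IV: 1.
Total = 4.

4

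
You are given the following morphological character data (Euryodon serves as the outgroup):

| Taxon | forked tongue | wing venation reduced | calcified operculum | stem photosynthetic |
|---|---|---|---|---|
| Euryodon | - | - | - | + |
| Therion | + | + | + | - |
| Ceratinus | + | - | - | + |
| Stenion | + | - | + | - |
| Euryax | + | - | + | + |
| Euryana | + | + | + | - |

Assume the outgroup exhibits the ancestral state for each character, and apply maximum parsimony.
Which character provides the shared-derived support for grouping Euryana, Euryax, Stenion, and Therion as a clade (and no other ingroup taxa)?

Character polarity is set by the outgroup: the derived state is whichever differs from the outgroup's state, so for stem photosynthetic the derived state is '-', and for the remaining characters it is '+'.
All ingroup taxa share the derived state '+' for forked tongue; it defines the ingroup but does not resolve relationships within it.
wing venation reduced (derived state '+') is shared by Euryana and Therion — a synapomorphy uniting that clade.
calcified operculum (derived state '+') is shared by Euryana, Euryax, Stenion, and Therion — a synapomorphy uniting that clade.
Only Euryana, Stenion, and Therion show the derived state '-' for stem photosynthetic, supporting them as a clade.
Most parsimonious ingroup topology: ((((Therion,Euryana),Stenion),Euryax),Ceratinus).
The clade {Euryana, Euryax, Stenion, Therion} is supported by calcified operculum: its derived state '+' occurs in exactly those taxa and in no other taxon (including the outgroup).

calcified operculum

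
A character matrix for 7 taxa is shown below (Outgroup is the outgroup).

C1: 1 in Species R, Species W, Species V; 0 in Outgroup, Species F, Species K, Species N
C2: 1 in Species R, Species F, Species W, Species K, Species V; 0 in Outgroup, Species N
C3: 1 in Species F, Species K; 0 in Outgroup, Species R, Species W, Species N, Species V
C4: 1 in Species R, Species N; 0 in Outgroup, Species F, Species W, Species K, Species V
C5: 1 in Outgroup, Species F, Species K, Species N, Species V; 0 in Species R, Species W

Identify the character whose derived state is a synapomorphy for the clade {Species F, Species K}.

Character polarity is set by the outgroup: the derived state is whichever differs from the outgroup's state, so for C5 the derived state is '0', and for the remaining characters it is '1'.
C1 (derived state '1') is shared by Species R, Species V, and Species W — a synapomorphy uniting that clade.
C2: derived state '1' in Species F, Species K, Species R, Species V, and Species W only — synapomorphy for {Species F, Species K, Species R, Species V, Species W}.
C3: derived state '1' in Species F and Species K only — synapomorphy for {Species F, Species K}.
C4 groups Species N and Species R, which is incompatible with the clades supported by the remaining characters; treating it as convergent (homoplasy) costs fewer steps than any alternative tree.
C5 (derived state '0') is shared by Species R and Species W — a synapomorphy uniting that clade.
Most parsimonious ingroup topology: ((((Species R,Species W),Species V),(Species F,Species K)),Species N).
The clade {Species F, Species K} is supported by C3: its derived state '1' occurs in exactly those taxa and in no other taxon (including the outgroup).

C3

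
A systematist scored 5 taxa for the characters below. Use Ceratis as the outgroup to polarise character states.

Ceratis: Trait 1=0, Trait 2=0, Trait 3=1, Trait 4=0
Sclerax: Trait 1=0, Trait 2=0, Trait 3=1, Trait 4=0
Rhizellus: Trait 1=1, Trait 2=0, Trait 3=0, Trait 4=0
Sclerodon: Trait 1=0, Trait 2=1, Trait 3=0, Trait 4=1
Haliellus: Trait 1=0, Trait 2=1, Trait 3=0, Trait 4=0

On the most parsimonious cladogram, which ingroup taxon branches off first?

Character polarity is set by the outgroup: the derived state is whichever differs from the outgroup's state, so for Trait 3 the derived state is '0', and for the remaining characters it is '1'.
Trait 1: derived state '1' in Rhizellus only — an autapomorphy, so it tells us nothing about relationships among taxa.
Only Haliellus and Sclerodon show the derived state '1' for Trait 2, supporting them as a clade.
Trait 3: derived state '0' in Haliellus, Rhizellus, and Sclerodon only — synapomorphy for {Haliellus, Rhizellus, Sclerodon}.
Trait 4 (derived state '1') is unique to Sclerodon (autapomorphy; uninformative for grouping).
Most parsimonious ingroup topology: (Sclerax,(Rhizellus,(Sclerodon,Haliellus))).
Sclerax is sister to the clade containing all other ingroup taxa, so it is the earliest-diverging (most basal) ingroup lineage.

Sclerax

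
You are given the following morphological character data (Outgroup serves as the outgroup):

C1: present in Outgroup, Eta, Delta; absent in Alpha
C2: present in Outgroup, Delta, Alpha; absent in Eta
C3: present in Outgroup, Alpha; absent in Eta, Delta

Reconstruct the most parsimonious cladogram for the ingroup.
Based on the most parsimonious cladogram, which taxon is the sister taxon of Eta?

The outgroup has state 'present' for every character, so 'absent' is the derived state throughout.
C1: derived state 'absent' in Alpha only — an autapomorphy, so it tells us nothing about relationships among taxa.
C2 (derived state 'absent') is unique to Eta (autapomorphy; uninformative for grouping).
C3 (derived state 'absent') is shared by Delta and Eta — a synapomorphy uniting that clade.
Most parsimonious ingroup topology: ((Eta,Delta),Alpha).
Eta and Delta form a cherry on this tree, so they are sister taxa.

Delta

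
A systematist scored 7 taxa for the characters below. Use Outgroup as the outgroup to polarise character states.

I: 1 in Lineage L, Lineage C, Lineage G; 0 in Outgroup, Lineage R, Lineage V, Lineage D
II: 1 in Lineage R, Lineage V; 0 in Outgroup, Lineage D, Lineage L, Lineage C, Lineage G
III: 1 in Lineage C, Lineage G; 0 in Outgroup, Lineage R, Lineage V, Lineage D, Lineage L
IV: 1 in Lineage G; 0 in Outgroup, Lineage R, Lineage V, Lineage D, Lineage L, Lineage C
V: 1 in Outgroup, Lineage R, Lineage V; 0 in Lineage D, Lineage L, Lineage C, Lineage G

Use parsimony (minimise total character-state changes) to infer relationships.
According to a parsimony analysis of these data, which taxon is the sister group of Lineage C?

Lineage G

Character polarity is set by the outgroup: the derived state is whichever differs from the outgroup's state, so for V the derived state is '0', and for the remaining characters it is '1'.
Only Lineage C, Lineage G, and Lineage L show the derived state '1' for I, supporting them as a clade.
II (derived state '1') is shared by Lineage R and Lineage V — a synapomorphy uniting that clade.
III: derived state '1' in Lineage C and Lineage G only — synapomorphy for {Lineage C, Lineage G}.
IV (derived state '1') is unique to Lineage G (autapomorphy; uninformative for grouping).
V: derived state '0' in Lineage C, Lineage D, Lineage G, and Lineage L only — synapomorphy for {Lineage C, Lineage D, Lineage G, Lineage L}.
Most parsimonious ingroup topology: ((Lineage R,Lineage V),(Lineage D,(Lineage L,(Lineage C,Lineage G)))).
Lineage C and Lineage G form a cherry on this tree, so they are sister taxa.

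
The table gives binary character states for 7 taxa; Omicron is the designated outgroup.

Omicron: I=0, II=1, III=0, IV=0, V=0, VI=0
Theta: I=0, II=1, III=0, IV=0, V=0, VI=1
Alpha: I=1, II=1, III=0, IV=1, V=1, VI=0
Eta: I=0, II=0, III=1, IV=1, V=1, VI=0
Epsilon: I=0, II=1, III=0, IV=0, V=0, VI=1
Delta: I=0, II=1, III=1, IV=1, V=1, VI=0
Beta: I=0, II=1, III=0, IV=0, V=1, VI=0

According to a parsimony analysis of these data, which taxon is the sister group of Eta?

Character polarity is set by the outgroup: the derived state is whichever differs from the outgroup's state, so for II the derived state is '0', and for the remaining characters it is '1'.
I: derived state '1' in Alpha only — an autapomorphy, so it tells us nothing about relationships among taxa.
II: derived state '0' in Eta only — an autapomorphy, so it tells us nothing about relationships among taxa.
Only Delta and Eta show the derived state '1' for III, supporting them as a clade.
IV (derived state '1') is shared by Alpha, Delta, and Eta — a synapomorphy uniting that clade.
V: derived state '1' in Alpha, Beta, Delta, and Eta only — synapomorphy for {Alpha, Beta, Delta, Eta}.
VI (derived state '1') is shared by Epsilon and Theta — a synapomorphy uniting that clade.
Most parsimonious ingroup topology: ((Theta,Epsilon),((Alpha,(Eta,Delta)),Beta)).
Eta and Delta form a cherry on this tree, so they are sister taxa.

Delta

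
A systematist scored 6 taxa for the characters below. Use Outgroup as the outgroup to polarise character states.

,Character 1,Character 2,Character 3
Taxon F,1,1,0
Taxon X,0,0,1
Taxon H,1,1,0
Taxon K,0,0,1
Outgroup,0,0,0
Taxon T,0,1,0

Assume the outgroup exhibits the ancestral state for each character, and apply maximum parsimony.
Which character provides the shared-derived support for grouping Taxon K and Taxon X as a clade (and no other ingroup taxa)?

The outgroup has state '0' for every character, so '1' is the derived state throughout.
Character 1: derived state '1' in Taxon F and Taxon H only — synapomorphy for {Taxon F, Taxon H}.
Character 2 (derived state '1') is shared by Taxon F, Taxon H, and Taxon T — a synapomorphy uniting that clade.
Only Taxon K and Taxon X show the derived state '1' for Character 3, supporting them as a clade.
Most parsimonious ingroup topology: (((Taxon F,Taxon H),Taxon T),(Taxon K,Taxon X)).
The clade {Taxon K, Taxon X} is supported by Character 3: its derived state '1' occurs in exactly those taxa and in no other taxon (including the outgroup).

Character 3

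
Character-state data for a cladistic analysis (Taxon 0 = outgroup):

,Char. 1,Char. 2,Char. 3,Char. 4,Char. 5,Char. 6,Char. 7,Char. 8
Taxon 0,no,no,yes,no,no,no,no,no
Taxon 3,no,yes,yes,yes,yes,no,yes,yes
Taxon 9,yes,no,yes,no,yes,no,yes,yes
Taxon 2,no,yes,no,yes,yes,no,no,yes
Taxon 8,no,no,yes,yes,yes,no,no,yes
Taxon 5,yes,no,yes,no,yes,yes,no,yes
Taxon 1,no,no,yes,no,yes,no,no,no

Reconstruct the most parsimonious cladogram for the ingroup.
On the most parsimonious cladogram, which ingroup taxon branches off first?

Character polarity is set by the outgroup: the derived state is whichever differs from the outgroup's state, so for Char. 3 the derived state is 'no', and for the remaining characters it is 'yes'.
Only Taxon 5 and Taxon 9 show the derived state 'yes' for Char. 1, supporting them as a clade.
Char. 2 (derived state 'yes') is shared by Taxon 2 and Taxon 3 — a synapomorphy uniting that clade.
Char. 3 (derived state 'no') is unique to Taxon 2 (autapomorphy; uninformative for grouping).
Char. 4: derived state 'yes' in Taxon 2, Taxon 3, and Taxon 8 only — synapomorphy for {Taxon 2, Taxon 3, Taxon 8}.
Char. 5 (derived state 'yes') is shared by all ingroup taxa — unites the whole ingroup.
Char. 6: derived state 'yes' in Taxon 5 only — an autapomorphy, so it tells us nothing about relationships among taxa.
Char. 7 (state 'yes') occurs in Taxon 3 and Taxon 9 but conflicts with the nesting implied by the other characters — most parsimoniously interpreted as homoplasy.
Only Taxon 2, Taxon 3, Taxon 5, Taxon 8, and Taxon 9 show the derived state 'yes' for Char. 8, supporting them as a clade.
Most parsimonious ingroup topology: ((((Taxon 3,Taxon 2),Taxon 8),(Taxon 9,Taxon 5)),Taxon 1).
Taxon 1 is sister to the clade containing all other ingroup taxa, so it is the earliest-diverging (most basal) ingroup lineage.

Taxon 1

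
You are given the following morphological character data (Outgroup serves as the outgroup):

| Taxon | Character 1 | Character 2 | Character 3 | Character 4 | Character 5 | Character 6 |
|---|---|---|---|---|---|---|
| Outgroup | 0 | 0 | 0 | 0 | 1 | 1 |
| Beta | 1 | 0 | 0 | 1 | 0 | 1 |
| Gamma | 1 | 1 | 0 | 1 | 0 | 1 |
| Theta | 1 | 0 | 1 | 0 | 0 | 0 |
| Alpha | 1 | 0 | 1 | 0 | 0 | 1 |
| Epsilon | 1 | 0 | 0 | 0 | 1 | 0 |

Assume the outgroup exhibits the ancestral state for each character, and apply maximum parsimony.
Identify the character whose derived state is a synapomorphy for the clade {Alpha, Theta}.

Character polarity is set by the outgroup: the derived state is whichever differs from the outgroup's state, so for Character 5, Character 6 the derived state is '0', and for the remaining characters it is '1'.
All ingroup taxa share the derived state '1' for Character 1; it defines the ingroup but does not resolve relationships within it.
Character 2: derived state '1' in Gamma only — an autapomorphy, so it tells us nothing about relationships among taxa.
Character 3 (derived state '1') is shared by Alpha and Theta — a synapomorphy uniting that clade.
Character 4: derived state '1' in Beta and Gamma only — synapomorphy for {Beta, Gamma}.
Only Alpha, Beta, Gamma, and Theta show the derived state '0' for Character 5, supporting them as a clade.
Character 6 groups Epsilon and Theta, which is incompatible with the clades supported by the remaining characters; treating it as convergent (homoplasy) costs fewer steps than any alternative tree.
Most parsimonious ingroup topology: (((Beta,Gamma),(Theta,Alpha)),Epsilon).
The clade {Alpha, Theta} is supported by Character 3: its derived state '1' occurs in exactly those taxa and in no other taxon (including the outgroup).

Character 3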